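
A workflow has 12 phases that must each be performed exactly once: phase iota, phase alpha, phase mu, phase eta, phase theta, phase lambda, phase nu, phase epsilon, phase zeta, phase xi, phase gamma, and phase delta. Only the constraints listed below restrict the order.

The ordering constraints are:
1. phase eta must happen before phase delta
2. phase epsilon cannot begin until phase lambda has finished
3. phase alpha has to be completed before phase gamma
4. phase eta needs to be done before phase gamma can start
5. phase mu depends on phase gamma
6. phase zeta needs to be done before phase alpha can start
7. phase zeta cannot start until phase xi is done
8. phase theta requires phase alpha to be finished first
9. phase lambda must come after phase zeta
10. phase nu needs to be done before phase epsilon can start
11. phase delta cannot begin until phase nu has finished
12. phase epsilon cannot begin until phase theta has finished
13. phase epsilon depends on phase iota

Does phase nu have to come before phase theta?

No

Phase nu and phase theta are not related by any chain of constraints.
There exist valid orderings with phase theta before phase nu, so phase nu is not required to come first.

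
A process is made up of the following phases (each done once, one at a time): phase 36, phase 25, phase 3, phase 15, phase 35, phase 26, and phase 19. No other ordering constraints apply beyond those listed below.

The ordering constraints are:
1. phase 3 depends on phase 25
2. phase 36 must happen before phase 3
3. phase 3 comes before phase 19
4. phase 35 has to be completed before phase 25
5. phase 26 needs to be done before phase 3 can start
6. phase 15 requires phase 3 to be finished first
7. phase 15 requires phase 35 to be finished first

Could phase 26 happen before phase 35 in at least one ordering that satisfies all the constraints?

The constraints leave phase 26 and phase 35 unordered relative to each other; nothing requires phase 35 earlier.
That means at least one valid schedule has phase 26 before phase 35.

Yes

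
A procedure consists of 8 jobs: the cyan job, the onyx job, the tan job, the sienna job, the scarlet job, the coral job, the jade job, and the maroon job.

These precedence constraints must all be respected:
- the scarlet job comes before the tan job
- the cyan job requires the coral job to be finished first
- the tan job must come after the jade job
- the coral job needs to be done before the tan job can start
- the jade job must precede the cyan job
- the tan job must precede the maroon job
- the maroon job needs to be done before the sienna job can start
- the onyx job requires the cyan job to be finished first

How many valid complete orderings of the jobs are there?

70

The jobs with no prerequisites are the scarlet job, the coral job, the jade job; any of them can be placed first.
Enumerating by repeatedly choosing an available job (one whose prerequisites are all placed) gives 70 distinct complete orderings.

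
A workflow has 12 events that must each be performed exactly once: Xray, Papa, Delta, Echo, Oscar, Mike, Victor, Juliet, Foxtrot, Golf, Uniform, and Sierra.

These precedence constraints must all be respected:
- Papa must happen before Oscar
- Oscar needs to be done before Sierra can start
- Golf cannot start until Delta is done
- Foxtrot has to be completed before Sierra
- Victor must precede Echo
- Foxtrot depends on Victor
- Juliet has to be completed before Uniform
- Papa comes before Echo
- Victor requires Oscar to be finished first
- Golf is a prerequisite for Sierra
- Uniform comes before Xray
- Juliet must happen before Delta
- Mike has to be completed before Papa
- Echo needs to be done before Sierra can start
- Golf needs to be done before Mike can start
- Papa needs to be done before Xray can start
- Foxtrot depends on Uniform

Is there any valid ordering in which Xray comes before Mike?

There is a dependency chain Mike → Papa → Xray, so Xray always comes after Mike.
Hence Xray can never be scheduled before Mike.

No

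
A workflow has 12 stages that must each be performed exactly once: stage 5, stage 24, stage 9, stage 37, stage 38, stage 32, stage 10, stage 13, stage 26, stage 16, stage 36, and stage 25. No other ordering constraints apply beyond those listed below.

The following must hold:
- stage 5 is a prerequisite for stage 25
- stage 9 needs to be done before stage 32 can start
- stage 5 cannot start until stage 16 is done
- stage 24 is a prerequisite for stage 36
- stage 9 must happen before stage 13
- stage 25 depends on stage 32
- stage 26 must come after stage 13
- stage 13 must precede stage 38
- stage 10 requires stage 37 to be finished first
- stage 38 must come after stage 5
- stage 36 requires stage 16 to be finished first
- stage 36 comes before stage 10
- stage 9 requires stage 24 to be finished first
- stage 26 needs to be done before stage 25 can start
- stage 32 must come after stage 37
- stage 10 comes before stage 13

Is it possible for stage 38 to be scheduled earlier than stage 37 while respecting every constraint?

Following stage 37 → stage 10 → stage 13 → stage 38, stage 37 must precede stage 38 in every valid ordering.
Hence stage 38 can never be scheduled before stage 37.

No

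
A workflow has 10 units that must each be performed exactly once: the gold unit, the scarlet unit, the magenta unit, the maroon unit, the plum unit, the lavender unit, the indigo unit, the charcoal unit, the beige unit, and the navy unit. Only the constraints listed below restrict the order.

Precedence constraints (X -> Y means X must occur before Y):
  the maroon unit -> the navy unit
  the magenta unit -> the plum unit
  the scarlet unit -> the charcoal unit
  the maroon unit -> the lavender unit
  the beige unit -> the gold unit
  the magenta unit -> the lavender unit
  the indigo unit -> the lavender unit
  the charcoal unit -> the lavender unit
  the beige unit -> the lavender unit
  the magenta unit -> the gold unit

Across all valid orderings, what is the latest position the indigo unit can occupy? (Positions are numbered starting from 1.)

Following the constraints forward from the indigo unit, its only required successor is the lavender unit.
With 1 mandatory successor out of 10 units total, the latest slot for the indigo unit is 10−1 = 9, and it's reachable by doing all non-successors before the indigo unit.

9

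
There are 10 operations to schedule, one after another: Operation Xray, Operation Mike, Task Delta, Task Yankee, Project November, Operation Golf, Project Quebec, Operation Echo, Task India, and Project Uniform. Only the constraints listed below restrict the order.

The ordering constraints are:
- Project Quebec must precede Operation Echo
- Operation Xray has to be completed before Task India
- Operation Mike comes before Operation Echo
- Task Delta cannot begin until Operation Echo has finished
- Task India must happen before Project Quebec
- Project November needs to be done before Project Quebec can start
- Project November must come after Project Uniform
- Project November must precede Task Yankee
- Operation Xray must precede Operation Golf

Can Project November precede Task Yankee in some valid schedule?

Yes

Project November is actually forced before Task Yankee by the constraints, so certainly some valid ordering has Project November first.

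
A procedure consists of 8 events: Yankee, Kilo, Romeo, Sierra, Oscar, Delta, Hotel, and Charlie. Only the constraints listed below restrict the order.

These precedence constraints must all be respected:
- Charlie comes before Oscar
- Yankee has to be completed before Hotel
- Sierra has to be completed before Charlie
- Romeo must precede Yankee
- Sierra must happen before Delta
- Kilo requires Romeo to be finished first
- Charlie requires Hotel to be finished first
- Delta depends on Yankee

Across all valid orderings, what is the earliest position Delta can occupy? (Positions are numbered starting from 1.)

Every event that must precede Delta has to come before it. Tracing all chains that end at Delta, those events are: Yankee, Romeo, Sierra — 3 in total.
With 3 mandatory predecessors, the earliest Delta can sit is position 3+1 = 4, and placing just those 3 first achieves it.

4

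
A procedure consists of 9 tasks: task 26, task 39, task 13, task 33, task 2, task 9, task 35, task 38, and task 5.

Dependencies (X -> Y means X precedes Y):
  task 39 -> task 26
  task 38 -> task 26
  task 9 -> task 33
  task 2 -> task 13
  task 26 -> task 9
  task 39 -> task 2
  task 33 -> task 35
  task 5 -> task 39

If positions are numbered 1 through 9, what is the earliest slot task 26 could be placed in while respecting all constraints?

Every task that must precede task 26 has to come before it. Tracing all chains that end at task 26, those tasks are: task 39, task 38, task 5 — 3 in total.
So at minimum 3 tasks come before task 26, putting task 26 no earlier than position 4. That position is achievable by scheduling exactly those predecessors first.

4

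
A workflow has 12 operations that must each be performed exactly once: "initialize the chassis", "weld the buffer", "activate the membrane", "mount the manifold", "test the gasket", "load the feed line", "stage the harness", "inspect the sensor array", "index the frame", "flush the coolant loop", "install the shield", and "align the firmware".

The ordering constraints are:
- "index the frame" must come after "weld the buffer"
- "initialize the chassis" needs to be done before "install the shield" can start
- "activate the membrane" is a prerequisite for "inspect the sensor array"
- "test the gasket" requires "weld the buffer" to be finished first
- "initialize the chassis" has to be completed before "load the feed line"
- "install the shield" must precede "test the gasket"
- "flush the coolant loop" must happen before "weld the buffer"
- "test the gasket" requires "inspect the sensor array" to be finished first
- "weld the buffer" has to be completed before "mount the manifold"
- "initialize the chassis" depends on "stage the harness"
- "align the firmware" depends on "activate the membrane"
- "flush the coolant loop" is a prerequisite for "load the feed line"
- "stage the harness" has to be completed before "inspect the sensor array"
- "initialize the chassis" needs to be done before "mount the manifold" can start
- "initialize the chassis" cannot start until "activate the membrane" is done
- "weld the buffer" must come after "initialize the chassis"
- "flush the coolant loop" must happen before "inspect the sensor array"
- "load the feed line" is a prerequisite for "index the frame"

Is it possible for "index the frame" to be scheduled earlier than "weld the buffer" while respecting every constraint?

Following "weld the buffer" → "index the frame", "weld the buffer" must precede "index the frame" in every valid ordering.
Hence "index the frame" can never be scheduled before "weld the buffer".

No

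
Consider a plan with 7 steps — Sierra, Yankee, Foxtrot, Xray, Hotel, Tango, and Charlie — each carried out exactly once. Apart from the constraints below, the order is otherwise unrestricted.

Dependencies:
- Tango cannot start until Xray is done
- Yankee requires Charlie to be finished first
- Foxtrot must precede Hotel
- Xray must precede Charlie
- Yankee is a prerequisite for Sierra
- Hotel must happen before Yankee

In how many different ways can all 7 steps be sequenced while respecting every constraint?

32

The steps with no prerequisites are Foxtrot, Xray; any of them can be placed first.
Systematically extending each partial ordering one step at a time and counting, there are 32 complete orderings.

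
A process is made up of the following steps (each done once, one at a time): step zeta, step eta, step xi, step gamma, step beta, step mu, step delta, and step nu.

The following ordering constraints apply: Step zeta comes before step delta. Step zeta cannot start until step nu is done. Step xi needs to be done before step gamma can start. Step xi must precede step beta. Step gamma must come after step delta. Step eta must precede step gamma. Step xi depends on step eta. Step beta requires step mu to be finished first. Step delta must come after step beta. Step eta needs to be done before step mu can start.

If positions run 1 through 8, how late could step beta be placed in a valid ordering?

Following every chain forward from step beta, the steps that must come later are step gamma, step delta — 2 of them.
So at least 2 steps follow step beta, putting step beta no later than position 6. That position is achievable by scheduling everything else first.

6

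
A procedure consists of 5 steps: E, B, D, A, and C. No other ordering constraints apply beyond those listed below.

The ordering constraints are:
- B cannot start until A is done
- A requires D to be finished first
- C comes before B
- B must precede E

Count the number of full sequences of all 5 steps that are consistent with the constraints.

3

The steps with no prerequisites are D, C; any of them can be placed first.
Enumerating by repeatedly choosing an available step (one whose prerequisites are all placed) gives 3 distinct complete orderings.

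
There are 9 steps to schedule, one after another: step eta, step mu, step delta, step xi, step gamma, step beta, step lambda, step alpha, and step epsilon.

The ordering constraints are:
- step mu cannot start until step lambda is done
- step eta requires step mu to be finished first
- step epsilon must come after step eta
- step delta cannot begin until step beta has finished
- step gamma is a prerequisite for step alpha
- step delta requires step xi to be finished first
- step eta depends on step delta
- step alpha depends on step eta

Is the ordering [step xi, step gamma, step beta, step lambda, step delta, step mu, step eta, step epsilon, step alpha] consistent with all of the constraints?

Yes

Every stated constraint is respected: step gamma sits at position 2, ahead of step alpha at position 9, and each of the other listed pairs likewise has the predecessor earlier in the sequence.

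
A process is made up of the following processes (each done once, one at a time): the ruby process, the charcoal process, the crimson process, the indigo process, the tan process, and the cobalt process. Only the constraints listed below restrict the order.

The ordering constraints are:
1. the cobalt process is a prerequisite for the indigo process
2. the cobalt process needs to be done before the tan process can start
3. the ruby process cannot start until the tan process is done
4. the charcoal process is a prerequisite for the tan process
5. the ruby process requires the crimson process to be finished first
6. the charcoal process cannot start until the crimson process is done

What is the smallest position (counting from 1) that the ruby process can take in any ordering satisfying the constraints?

5

Working backwards through the constraints from the ruby process, its full set of required predecessors is the charcoal process, the crimson process, the tan process, the cobalt process — 4 of them.
So at minimum 4 processes come before the ruby process, putting the ruby process no earlier than position 5. That position is achievable by scheduling exactly those predecessors first.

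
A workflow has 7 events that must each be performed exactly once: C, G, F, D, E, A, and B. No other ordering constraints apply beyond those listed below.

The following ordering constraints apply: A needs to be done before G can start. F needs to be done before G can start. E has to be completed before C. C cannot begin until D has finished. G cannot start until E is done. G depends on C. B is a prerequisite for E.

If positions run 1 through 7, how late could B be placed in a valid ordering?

The events that are forced after B, directly or by a chain of constraints, are C, G, E. That's 3 events.
With 3 mandatory successors out of 7 events total, the latest slot for B is 7−3 = 4, and it's reachable by doing all non-successors before B.

4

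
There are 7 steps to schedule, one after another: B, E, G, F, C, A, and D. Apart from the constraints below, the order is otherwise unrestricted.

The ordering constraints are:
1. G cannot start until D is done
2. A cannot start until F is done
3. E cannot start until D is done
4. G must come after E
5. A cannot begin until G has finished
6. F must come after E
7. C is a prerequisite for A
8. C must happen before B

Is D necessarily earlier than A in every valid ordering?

Following the dependencies: D → G → A.
That forces D before A in every valid schedule.

Yes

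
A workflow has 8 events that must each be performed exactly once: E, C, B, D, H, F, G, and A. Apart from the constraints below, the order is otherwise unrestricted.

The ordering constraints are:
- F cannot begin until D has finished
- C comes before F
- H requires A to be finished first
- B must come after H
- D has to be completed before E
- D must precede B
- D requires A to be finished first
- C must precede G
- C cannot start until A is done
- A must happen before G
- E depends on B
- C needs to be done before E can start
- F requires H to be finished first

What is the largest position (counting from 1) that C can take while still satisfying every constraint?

5

Every event that must follow C has to come after it. Tracing all chains starting from C, those events are: E, F, G — 3 in total.
With 3 mandatory successors out of 8 events total, the latest slot for C is 8−3 = 5, and it's reachable by doing all non-successors before C.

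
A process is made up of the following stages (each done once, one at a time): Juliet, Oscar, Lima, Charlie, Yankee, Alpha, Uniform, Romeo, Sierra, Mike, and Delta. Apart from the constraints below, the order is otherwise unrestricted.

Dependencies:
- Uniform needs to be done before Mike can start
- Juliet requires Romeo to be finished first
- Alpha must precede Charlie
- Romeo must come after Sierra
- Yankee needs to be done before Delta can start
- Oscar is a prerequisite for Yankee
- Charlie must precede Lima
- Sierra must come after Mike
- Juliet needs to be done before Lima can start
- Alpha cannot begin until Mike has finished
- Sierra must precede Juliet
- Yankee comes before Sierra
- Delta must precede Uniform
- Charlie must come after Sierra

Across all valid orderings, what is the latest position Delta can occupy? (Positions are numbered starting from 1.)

3

Every stage that must follow Delta has to come after it. Tracing all chains starting from Delta, those stages are: Juliet, Lima, Charlie, Alpha, Uniform, Romeo, Sierra, Mike — 8 in total.
With 8 mandatory successors out of 11 stages total, the latest slot for Delta is 11−8 = 3, and it's reachable by doing all non-successors before Delta.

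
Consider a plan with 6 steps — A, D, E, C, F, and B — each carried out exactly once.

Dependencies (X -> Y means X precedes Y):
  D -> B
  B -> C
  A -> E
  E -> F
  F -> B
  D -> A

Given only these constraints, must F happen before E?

In fact the dependencies run the other way: E → F.
So F never precedes E.

No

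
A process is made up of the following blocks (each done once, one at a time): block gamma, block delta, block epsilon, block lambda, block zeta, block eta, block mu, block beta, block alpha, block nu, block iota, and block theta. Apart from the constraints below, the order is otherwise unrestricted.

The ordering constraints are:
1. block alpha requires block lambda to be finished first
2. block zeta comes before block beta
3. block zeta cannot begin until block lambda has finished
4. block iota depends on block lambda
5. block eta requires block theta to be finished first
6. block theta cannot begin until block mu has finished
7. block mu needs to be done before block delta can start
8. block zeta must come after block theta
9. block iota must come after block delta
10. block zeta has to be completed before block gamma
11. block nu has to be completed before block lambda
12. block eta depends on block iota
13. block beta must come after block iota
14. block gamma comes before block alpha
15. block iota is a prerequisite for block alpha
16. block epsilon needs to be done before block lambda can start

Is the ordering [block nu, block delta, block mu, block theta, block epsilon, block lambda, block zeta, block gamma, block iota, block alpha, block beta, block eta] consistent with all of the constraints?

No

The sequence places block delta ahead of block mu.
But one of the constraints requires block mu before block delta, so this ordering violates it.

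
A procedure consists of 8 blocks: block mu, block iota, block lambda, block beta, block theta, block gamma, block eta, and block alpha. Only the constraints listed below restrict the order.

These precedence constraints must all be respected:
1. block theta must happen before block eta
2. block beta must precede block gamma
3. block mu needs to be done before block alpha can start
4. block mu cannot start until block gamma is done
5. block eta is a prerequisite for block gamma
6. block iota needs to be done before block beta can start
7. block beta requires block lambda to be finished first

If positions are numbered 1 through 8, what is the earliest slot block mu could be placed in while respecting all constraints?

Working backwards through the constraints from block mu, its full set of required predecessors is block iota, block lambda, block beta, block theta, block gamma, block eta — 6 of them.
With 6 mandatory predecessors, the earliest block mu can sit is position 6+1 = 7, and placing just those 6 first achieves it.

7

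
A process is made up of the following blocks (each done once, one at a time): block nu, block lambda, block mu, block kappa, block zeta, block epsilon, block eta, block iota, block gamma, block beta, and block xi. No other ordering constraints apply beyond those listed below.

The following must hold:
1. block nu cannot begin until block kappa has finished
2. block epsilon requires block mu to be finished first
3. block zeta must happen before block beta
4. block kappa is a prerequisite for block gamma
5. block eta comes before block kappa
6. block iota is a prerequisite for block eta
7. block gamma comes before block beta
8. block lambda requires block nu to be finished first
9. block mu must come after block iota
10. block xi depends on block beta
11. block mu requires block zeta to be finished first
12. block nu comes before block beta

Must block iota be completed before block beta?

Yes

Tracing the constraints gives a chain: block iota → block eta → block kappa → block nu → block beta.
Hence block iota necessarily comes before block beta.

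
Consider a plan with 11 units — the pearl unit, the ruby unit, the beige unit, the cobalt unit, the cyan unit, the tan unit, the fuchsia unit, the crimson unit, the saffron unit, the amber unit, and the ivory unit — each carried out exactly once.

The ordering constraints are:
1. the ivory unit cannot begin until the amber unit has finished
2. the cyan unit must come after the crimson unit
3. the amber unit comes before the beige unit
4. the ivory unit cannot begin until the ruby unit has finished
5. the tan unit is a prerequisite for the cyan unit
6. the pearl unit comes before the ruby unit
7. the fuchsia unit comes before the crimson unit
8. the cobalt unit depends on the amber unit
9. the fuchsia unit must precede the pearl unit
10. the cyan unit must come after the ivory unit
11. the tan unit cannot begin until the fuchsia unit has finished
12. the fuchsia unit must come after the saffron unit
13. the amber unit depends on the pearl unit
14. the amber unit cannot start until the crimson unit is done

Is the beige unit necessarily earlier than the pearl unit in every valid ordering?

In fact the dependencies run the other way: the pearl unit → the amber unit → the beige unit.
So the beige unit does not have to come before the pearl unit — it cannot.

No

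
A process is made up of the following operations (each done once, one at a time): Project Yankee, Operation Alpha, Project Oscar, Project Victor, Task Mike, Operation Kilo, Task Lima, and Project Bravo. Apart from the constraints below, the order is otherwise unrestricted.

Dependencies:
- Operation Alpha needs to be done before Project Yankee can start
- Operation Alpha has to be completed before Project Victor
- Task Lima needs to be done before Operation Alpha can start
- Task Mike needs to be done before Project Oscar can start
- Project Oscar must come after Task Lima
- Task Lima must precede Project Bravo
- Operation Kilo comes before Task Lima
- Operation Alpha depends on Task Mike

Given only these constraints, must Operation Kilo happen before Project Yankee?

Yes

Chaining the stated constraints: Operation Kilo → Task Lima → Operation Alpha → Project Yankee.
That forces Operation Kilo before Project Yankee in every valid schedule.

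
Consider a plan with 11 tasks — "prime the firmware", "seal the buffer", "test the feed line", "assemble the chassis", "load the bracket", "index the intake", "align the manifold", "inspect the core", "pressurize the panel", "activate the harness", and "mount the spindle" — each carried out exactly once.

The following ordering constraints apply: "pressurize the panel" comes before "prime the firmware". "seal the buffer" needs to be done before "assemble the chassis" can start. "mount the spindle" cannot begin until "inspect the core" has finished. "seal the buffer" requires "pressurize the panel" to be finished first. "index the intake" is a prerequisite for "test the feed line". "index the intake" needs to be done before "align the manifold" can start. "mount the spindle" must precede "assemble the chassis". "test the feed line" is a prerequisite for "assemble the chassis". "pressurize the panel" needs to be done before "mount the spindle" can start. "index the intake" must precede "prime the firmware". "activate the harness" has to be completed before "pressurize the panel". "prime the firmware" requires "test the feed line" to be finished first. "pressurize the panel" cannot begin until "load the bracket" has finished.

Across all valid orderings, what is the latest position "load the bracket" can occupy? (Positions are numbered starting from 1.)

6

Every task that must follow "load the bracket" has to come after it. Tracing all chains starting from "load the bracket", those tasks are: "prime the firmware", "seal the buffer", "assemble the chassis", "pressurize the panel", "mount the spindle" — 5 in total.
So at least 5 tasks follow "load the bracket", putting "load the bracket" no later than position 6. That position is achievable by scheduling everything else first.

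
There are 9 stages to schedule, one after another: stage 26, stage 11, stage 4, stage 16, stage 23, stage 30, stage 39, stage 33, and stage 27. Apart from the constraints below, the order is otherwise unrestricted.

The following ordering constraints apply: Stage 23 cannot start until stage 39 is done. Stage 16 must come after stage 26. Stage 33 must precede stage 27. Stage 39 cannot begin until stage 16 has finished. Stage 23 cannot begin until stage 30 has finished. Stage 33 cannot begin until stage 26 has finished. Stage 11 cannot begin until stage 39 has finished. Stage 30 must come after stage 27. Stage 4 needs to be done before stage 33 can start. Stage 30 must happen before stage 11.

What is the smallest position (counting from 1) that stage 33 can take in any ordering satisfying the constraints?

Working backwards through the constraints from stage 33, its full set of required predecessors is stage 26, stage 4 — 2 of them.
With 2 mandatory predecessors, the earliest stage 33 can sit is position 2+1 = 3, and placing just those 2 first achieves it.

3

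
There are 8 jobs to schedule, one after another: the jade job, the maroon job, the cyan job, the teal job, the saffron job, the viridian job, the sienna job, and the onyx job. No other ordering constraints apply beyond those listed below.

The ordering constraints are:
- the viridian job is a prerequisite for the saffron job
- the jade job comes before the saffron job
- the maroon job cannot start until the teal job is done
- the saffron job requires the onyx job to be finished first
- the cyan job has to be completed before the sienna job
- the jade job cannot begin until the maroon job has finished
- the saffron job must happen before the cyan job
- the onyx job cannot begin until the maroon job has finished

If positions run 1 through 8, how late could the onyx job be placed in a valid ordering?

5

The jobs that are forced after the onyx job, directly or by a chain of constraints, are the cyan job, the saffron job, the sienna job. That's 3 jobs.
With 3 mandatory successors out of 8 jobs total, the latest slot for the onyx job is 8−3 = 5, and it's reachable by doing all non-successors before the onyx job.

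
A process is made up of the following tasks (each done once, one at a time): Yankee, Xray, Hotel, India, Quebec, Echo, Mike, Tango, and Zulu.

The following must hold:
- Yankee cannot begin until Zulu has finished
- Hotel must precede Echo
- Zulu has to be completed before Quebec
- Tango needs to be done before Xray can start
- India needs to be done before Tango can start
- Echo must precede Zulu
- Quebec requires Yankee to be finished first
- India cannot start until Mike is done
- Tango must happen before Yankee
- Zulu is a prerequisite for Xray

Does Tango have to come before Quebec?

Tracing the constraints gives a chain: Tango → Yankee → Quebec.
Hence Tango necessarily comes before Quebec.

Yes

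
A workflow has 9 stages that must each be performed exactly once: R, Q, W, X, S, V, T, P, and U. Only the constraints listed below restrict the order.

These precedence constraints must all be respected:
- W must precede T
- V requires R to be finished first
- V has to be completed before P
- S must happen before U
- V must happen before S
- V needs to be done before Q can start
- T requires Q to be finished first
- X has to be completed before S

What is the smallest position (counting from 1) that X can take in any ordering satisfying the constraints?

1

No constraint forces any other stage before X, so it can be placed first.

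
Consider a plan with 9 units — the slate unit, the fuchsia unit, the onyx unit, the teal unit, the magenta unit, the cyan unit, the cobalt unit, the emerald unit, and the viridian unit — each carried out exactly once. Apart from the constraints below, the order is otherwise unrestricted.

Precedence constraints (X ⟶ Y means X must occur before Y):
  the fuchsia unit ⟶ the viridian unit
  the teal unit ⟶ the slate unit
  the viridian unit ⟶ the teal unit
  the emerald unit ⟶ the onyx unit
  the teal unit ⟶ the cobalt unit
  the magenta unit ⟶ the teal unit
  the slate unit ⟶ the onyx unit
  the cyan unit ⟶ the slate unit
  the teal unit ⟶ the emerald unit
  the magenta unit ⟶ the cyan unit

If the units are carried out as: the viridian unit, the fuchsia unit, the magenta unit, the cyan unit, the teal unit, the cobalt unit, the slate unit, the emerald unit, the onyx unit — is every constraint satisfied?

No

Here the fuchsia unit comes after the viridian unit.
That contradicts the constraint that the fuchsia unit must precede the viridian unit.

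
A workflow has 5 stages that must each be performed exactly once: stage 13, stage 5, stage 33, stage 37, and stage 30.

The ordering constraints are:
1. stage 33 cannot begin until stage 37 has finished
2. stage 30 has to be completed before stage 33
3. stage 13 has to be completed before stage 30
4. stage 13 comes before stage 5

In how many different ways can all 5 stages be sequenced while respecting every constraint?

The stages with no prerequisites are stage 13, stage 37; any of them can be placed first.
Counting all ways to extend the partial order to a total order gives 11.

11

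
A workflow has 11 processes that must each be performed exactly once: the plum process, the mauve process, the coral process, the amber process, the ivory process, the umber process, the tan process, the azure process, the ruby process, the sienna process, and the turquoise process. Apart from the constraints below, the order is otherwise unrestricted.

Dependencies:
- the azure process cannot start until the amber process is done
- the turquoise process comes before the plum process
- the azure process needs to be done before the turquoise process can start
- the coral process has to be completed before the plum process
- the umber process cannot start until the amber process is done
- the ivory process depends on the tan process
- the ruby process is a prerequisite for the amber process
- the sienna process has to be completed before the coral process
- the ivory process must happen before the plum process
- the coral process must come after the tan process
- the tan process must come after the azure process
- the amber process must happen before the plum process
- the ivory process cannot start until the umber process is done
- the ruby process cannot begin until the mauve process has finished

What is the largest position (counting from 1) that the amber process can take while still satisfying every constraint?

4

Following every chain forward from the amber process, the processes that must come later are the plum process, the coral process, the ivory process, the umber process, the tan process, the azure process, the turquoise process — 7 of them.
With 7 mandatory successors out of 11 processes total, the latest slot for the amber process is 11−7 = 4, and it's reachable by doing all non-successors before the amber process.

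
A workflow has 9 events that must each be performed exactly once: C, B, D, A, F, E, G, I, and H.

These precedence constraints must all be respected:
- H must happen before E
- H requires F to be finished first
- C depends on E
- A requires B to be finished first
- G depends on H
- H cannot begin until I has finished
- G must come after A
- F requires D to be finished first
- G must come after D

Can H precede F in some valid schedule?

There is a dependency chain F → H, so H always comes after F.
So no valid ordering can have H before F.

No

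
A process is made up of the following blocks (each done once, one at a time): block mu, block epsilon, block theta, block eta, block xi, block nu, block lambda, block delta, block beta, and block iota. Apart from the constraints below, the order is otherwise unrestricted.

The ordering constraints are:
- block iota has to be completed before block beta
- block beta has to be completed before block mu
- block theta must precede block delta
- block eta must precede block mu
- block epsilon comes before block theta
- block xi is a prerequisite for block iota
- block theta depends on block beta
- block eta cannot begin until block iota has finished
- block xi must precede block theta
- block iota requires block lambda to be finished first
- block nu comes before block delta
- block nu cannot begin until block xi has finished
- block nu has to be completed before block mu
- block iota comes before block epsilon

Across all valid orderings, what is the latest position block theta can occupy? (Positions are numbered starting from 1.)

The only block forced after block theta (directly or by a chain) is block delta.
With 1 mandatory successor out of 10 blocks total, the latest slot for block theta is 10−1 = 9, and it's reachable by doing all non-successors before block theta.

9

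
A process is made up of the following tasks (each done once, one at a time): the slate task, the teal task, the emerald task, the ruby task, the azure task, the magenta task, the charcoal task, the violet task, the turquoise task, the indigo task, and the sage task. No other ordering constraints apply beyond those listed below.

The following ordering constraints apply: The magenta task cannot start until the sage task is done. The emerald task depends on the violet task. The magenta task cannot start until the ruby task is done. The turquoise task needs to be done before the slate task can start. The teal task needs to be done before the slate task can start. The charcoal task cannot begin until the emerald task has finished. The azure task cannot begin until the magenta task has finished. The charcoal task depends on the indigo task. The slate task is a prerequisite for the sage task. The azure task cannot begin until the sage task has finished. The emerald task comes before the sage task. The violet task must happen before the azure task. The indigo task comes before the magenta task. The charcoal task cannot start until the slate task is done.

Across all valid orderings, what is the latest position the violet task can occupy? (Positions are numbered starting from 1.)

6

Following every chain forward from the violet task, the tasks that must come later are the emerald task, the azure task, the magenta task, the charcoal task, the sage task — 5 of them.
So at least 5 tasks follow the violet task, putting the violet task no later than position 6. That position is achievable by scheduling everything else first.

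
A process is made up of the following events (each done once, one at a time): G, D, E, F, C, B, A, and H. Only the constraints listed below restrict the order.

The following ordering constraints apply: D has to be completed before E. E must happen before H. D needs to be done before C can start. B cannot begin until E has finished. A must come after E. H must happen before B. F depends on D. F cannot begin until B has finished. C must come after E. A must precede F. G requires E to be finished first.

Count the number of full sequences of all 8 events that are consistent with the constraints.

90

D is the only event with nothing required before it, so every ordering starts there.
Enumerating by repeatedly choosing an available event (one whose prerequisites are all placed) gives 90 distinct complete orderings.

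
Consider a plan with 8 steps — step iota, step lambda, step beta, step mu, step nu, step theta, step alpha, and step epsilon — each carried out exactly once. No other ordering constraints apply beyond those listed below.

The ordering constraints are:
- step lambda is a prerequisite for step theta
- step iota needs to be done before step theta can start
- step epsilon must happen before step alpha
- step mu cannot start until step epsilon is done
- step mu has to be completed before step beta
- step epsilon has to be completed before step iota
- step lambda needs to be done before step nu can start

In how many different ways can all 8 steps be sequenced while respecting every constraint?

735

2 steps have no prerequisites (step lambda, step epsilon), so any of them could come first.
Systematically extending each partial ordering one step at a time and counting, there are 735 complete orderings.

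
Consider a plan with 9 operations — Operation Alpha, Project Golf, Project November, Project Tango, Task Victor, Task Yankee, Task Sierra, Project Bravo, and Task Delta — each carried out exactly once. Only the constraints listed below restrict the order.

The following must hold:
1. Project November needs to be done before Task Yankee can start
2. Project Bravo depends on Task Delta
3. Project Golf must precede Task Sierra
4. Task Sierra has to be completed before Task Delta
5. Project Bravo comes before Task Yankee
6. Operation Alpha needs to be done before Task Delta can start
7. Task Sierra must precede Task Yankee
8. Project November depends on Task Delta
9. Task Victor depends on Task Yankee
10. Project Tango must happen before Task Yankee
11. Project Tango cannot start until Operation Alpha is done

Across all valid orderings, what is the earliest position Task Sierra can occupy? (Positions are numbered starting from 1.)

2

Working backwards through the constraints from Task Sierra, its only required predecessor is Project Golf.
So at minimum 1 operation comes before Task Sierra, putting Task Sierra no earlier than position 2. That position is achievable by scheduling exactly that predecessor first.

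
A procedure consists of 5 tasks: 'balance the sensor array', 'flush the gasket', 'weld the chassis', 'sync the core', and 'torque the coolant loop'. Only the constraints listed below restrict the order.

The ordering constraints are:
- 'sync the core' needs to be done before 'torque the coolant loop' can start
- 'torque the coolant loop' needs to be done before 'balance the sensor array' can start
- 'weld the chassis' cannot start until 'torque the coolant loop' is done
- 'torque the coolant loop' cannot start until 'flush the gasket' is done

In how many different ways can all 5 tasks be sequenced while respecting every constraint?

4

2 tasks have no prerequisites ('flush the gasket', 'sync the core'), so any of them could come first.
Counting all ways to extend the partial order to a total order gives 4.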